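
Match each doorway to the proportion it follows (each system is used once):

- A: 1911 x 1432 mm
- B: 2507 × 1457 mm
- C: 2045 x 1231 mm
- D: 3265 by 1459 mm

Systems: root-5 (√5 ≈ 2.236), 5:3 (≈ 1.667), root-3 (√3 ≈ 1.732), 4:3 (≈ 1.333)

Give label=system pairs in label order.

A=4:3, B=root-3, C=5:3, D=root-5

A = 1911/1432 ≈ 1.334 → 4:3 (1.333)
B = 2507/1457 ≈ 1.721 → root-3 (1.732)
C = 2045/1231 ≈ 1.661 → 5:3 (1.667)
D = 3265/1459 ≈ 2.238 → root-5 (2.236)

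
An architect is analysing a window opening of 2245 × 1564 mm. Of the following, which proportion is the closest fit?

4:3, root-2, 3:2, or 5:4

Ratio = 2245 / 1564 ≈ 1.435.
Distances: 4:3 1.333 (Δ 0.102); root-2 1.414 (Δ 0.021); 3:2 1.500 (Δ 0.065); 5:4 1.250 (Δ 0.185).

root-2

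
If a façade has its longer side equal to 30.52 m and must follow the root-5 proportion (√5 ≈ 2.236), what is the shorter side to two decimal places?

13.65 m

root-5 ≈ 2.23607.
Shorter side = 30.52 ÷ 2.23607 ≈ 13.6489 → 13.65 m.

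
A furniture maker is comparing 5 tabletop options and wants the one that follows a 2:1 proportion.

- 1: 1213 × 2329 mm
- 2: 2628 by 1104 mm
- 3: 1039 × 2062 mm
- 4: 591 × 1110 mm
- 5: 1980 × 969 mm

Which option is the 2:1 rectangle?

3

Target 2:1 ≈ 2.000.
1: 1.920 (Δ0.080)  2: 2.380 (Δ0.380)  3: 1.985 (Δ0.015)  4: 1.878 (Δ0.122)  5: 2.043 (Δ0.043)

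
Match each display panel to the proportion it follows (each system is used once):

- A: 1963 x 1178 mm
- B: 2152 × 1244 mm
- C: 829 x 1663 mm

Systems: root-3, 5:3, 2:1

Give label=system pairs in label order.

A=5:3, B=root-3, C=2:1

A = 1963/1178 ≈ 1.666 → 5:3 (1.667)
B = 2152/1244 ≈ 1.730 → root-3 (1.732)
C = 1663/829 ≈ 2.006 → 2:1 (2.000)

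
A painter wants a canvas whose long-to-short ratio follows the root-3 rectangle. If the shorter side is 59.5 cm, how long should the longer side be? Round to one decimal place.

root-3 ≈ 1.73205.
Longer side = 59.5 × 1.73205 ≈ 103.057 → 103.1 cm.

103.1 cm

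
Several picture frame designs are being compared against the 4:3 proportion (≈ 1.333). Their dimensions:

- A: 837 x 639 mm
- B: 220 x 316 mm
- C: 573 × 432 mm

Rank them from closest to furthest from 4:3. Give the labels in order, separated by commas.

C, A, B

Ratios: A = 837 / 639 ≈ 1.310; B = 316 / 220 ≈ 1.436; C = 573 / 432 ≈ 1.326.
|Δ from 1.333|: A 0.023; B 0.103; C 0.007.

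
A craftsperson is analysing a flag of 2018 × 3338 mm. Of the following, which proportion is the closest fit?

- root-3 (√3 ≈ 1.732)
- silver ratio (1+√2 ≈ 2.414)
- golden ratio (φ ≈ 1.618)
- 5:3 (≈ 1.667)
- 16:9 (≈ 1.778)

3338/2018 ≈ 1.654. Nearest candidates are 5:3 (1.667, off by 0.013) and golden ratio (1.618, off by 0.036).

5:3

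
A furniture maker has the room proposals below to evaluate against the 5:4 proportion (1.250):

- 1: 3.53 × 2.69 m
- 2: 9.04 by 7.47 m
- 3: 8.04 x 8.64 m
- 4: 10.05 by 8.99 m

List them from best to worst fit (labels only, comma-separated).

1: 3.53/2.69 ≈ 1.312 → |1.312 − 1.250| = 0.062
2: 9.04/7.47 ≈ 1.210 → |1.210 − 1.250| = 0.040
3: 8.64/8.04 ≈ 1.075 → |1.075 − 1.250| = 0.175
4: 10.05/8.99 ≈ 1.118 → |1.118 − 1.250| = 0.132

2, 1, 4, 3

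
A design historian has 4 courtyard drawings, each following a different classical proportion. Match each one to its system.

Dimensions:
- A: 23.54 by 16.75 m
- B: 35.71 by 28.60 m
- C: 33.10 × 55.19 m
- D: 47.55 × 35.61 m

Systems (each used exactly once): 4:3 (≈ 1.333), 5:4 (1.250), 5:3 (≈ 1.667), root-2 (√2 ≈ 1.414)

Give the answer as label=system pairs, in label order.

Ratios: A ≈ 1.405; B ≈ 1.249; C ≈ 1.667; D ≈ 1.335.
Targets: 4:3 ≈ 1.333; 5:4 ≈ 1.250; 5:3 ≈ 1.667; root-2 ≈ 1.414.

A=root-2, B=5:4, C=5:3, D=4:3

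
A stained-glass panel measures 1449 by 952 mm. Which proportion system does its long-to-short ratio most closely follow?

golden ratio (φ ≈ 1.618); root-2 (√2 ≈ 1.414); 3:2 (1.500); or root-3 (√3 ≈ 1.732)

3:2

1449/952 ≈ 1.522. Nearest candidates are 3:2 (1.500, off by 0.022) and golden ratio (1.618, off by 0.096).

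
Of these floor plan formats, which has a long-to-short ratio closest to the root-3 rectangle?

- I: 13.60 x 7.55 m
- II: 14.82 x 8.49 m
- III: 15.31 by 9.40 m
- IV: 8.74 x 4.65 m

II

Target root-3 ≈ 1.732.
I: 1.801 (Δ0.069)  II: 1.746 (Δ0.014)  III: 1.629 (Δ0.103)  IV: 1.880 (Δ0.148)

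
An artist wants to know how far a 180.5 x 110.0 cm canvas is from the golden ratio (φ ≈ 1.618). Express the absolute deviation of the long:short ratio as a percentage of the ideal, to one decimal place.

Ratio = 180.5 / 110.0 ≈ 1.6409.
Ideal golden ratio ≈ 1.6180. |1.6409 − 1.6180| / 1.6180 ≈ 1.42% → 1.4%.

1.4%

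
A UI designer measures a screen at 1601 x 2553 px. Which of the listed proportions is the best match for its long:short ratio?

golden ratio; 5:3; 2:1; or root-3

2553/1601 ≈ 1.595. Nearest candidates are golden ratio (1.618, off by 0.023) and 5:3 (1.667, off by 0.072).

golden ratio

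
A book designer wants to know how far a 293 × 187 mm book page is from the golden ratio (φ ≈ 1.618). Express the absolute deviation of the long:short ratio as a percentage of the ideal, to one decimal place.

Ratio = 293 / 187 ≈ 1.5668.
Ideal golden ratio ≈ 1.6180. |1.5668 − 1.6180| / 1.6180 ≈ 3.16% → 3.2%.

3.2%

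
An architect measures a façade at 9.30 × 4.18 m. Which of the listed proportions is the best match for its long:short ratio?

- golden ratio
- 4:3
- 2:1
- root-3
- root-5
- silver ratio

root-5

9.30/4.18 ≈ 2.225. Nearest candidates are root-5 (2.236, off by 0.011) and silver ratio (2.414, off by 0.189).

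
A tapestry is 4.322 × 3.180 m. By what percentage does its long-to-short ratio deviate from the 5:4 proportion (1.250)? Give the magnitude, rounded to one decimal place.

Ratio = 4.322 / 3.180 ≈ 1.3591.
Ideal 5:4 = 1.2500. |1.3591 − 1.2500| / 1.2500 ≈ 8.73% → 8.7%.

8.7%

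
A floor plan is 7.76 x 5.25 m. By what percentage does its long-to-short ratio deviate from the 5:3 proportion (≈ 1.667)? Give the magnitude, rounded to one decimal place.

11.3%

Ratio = 7.76 / 5.25 ≈ 1.4781.
Ideal 5:3 ≈ 1.6667. |1.4781 − 1.6667| / 1.6667 ≈ 11.32% → 11.3%.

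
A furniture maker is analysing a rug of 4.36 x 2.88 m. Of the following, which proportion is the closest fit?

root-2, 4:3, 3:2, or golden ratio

3:2

Ratio = 4.36 / 2.88 ≈ 1.514.
Distances: root-2 1.414 (Δ 0.100); 4:3 1.333 (Δ 0.181); 3:2 1.500 (Δ 0.014); golden ratio 1.618 (Δ 0.104).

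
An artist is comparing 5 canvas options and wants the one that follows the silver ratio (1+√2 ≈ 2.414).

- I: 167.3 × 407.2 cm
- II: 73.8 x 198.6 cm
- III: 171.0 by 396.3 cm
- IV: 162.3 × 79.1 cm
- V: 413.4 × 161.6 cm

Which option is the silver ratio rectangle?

I

Target silver ratio ≈ 2.414.
I: 2.434 (Δ0.020)  II: 2.691 (Δ0.277)  III: 2.318 (Δ0.096)  IV: 2.052 (Δ0.362)  V: 2.558 (Δ0.144)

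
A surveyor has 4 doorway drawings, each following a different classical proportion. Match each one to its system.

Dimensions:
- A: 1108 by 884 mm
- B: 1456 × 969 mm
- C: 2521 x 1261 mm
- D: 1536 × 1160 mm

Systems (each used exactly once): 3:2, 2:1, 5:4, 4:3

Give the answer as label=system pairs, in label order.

A=5:4, B=3:2, C=2:1, D=4:3

Ratios: A ≈ 1.253; B ≈ 1.503; C ≈ 1.999; D ≈ 1.324.
Targets: 3:2 ≈ 1.500; 2:1 ≈ 2.000; 5:4 ≈ 1.250; 4:3 ≈ 1.333.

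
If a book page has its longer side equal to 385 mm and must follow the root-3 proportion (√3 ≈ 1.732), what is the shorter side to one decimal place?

222.3 mm

root-3 ≈ 1.73205.
Shorter side = 385 ÷ 1.73205 ≈ 222.280 → 222.3 mm.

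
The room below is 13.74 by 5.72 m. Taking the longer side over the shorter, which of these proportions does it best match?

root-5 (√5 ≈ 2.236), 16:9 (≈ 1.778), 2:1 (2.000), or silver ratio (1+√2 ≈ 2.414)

13.74/5.72 ≈ 2.402. Nearest candidates are silver ratio (2.414, off by 0.012) and root-5 (2.236, off by 0.166).

silver ratio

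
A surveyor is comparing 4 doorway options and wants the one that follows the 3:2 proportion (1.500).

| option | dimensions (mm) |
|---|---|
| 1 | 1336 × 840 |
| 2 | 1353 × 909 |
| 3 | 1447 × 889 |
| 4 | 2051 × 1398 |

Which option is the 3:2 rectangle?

Ratios (long/short): 1 ≈ 1.590; 2 ≈ 1.488; 3 ≈ 1.628; 4 ≈ 1.467.
3:2 ≈ 1.500; option 2 is nearest (Δ 0.012).

2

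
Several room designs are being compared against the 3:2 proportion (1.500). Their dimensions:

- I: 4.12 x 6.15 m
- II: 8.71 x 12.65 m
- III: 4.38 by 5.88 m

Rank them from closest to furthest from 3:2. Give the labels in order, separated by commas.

I, II, III

I: 6.15/4.12 ≈ 1.493 → |1.493 − 1.500| = 0.007
II: 12.65/8.71 ≈ 1.452 → |1.452 − 1.500| = 0.048
III: 5.88/4.38 ≈ 1.342 → |1.342 − 1.500| = 0.158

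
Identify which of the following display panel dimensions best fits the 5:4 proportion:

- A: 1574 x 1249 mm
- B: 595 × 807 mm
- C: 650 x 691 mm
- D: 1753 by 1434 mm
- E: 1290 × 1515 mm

A

Target 5:4 ≈ 1.250.
A: 1.260 (Δ0.010)  B: 1.356 (Δ0.106)  C: 1.063 (Δ0.187)  D: 1.222 (Δ0.028)  E: 1.174 (Δ0.076)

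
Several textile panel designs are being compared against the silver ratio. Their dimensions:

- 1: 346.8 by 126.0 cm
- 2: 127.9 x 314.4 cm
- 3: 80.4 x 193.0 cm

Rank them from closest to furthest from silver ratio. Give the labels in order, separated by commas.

1: 346.8/126.0 ≈ 2.752 → |2.752 − 2.414| = 0.338
2: 314.4/127.9 ≈ 2.458 → |2.458 − 2.414| = 0.044
3: 193.0/80.4 ≈ 2.400 → |2.400 − 2.414| = 0.014

3, 2, 1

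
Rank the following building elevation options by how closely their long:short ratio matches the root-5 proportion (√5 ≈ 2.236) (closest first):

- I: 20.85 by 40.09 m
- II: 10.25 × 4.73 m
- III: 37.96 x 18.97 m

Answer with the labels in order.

I: 40.09/20.85 ≈ 1.923 → |1.923 − 2.236| = 0.313
II: 10.25/4.73 ≈ 2.167 → |2.167 − 2.236| = 0.069
III: 37.96/18.97 ≈ 2.001 → |2.001 − 2.236| = 0.235

II, III, I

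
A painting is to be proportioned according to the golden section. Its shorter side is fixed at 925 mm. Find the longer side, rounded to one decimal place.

1496.7 mm

golden ratio ≈ 1.61803.
Longer side = 925 × 1.61803 ≈ 1496.678 → 1496.7 mm.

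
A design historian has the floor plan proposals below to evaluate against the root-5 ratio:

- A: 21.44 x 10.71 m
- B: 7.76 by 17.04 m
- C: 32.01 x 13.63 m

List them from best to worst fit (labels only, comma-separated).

B, C, A

A: 21.44/10.71 ≈ 2.002 → |2.002 − 2.236| = 0.234
B: 17.04/7.76 ≈ 2.196 → |2.196 − 2.236| = 0.040
C: 32.01/13.63 ≈ 2.348 → |2.348 − 2.236| = 0.112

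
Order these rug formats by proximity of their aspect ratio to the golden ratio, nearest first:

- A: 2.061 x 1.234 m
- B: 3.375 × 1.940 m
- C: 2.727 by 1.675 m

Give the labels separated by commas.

Ratios: A = 2.061 / 1.234 ≈ 1.670; B = 3.375 / 1.940 ≈ 1.740; C = 2.727 / 1.675 ≈ 1.628.
|Δ from 1.618|: A 0.052; B 0.122; C 0.010.

C, A, B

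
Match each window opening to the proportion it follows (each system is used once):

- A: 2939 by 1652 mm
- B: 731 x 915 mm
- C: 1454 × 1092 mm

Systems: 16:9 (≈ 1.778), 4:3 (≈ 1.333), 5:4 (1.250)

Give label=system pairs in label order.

A=16:9, B=5:4, C=4:3

A = 2939/1652 ≈ 1.779 → 16:9 (1.778)
B = 915/731 ≈ 1.252 → 5:4 (1.250)
C = 1454/1092 ≈ 1.332 → 4:3 (1.333)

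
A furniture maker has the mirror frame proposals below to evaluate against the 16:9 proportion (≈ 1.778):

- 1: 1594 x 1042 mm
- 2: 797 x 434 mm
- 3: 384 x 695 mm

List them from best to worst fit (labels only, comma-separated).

3, 2, 1

Ratios: 1 = 1594 / 1042 ≈ 1.530; 2 = 797 / 434 ≈ 1.836; 3 = 695 / 384 ≈ 1.810.
|Δ from 1.778|: 1 0.248; 2 0.058; 3 0.032.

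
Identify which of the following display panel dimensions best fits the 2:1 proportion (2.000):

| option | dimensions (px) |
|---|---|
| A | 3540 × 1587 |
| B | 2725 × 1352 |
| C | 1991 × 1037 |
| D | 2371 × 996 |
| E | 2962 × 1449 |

B

Ratios (long/short): A ≈ 2.231; B ≈ 2.016; C ≈ 1.920; D ≈ 2.381; E ≈ 2.044.
2:1 ≈ 2.000; option B is nearest (Δ 0.016).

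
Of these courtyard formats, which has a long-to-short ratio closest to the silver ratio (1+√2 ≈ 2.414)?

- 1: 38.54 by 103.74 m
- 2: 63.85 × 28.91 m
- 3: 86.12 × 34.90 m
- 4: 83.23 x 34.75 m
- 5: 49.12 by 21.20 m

Ratios (long/short): 1 ≈ 2.692; 2 ≈ 2.209; 3 ≈ 2.468; 4 ≈ 2.395; 5 ≈ 2.317.
silver ratio ≈ 2.414; option 4 is nearest (Δ 0.019).

4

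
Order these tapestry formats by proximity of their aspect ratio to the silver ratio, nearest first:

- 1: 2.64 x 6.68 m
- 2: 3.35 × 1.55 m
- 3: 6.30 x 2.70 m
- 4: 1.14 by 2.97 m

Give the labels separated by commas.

1: 6.68/2.64 ≈ 2.530 → |2.530 − 2.414| = 0.116
2: 3.35/1.55 ≈ 2.161 → |2.161 − 2.414| = 0.253
3: 6.30/2.70 ≈ 2.333 → |2.333 − 2.414| = 0.081
4: 2.97/1.14 ≈ 2.605 → |2.605 − 2.414| = 0.191

3, 1, 4, 2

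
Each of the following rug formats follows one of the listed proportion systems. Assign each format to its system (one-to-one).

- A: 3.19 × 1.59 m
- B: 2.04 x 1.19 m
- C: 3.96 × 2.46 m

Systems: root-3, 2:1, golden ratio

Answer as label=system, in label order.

Ratios: A ≈ 2.006; B ≈ 1.714; C ≈ 1.610.
Targets: root-3 ≈ 1.732; 2:1 ≈ 2.000; golden ratio ≈ 1.618.

A=2:1, B=root-3, C=golden ratio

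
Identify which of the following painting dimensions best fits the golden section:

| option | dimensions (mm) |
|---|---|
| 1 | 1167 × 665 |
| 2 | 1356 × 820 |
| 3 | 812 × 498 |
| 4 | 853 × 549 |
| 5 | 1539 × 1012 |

Ratios (long/short): 1 ≈ 1.755; 2 ≈ 1.654; 3 ≈ 1.631; 4 ≈ 1.554; 5 ≈ 1.521.
golden ratio ≈ 1.618; option 3 is nearest (Δ 0.013).

3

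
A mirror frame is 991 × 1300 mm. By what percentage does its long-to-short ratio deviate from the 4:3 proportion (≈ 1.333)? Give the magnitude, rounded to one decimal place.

Ratio = 1300 / 991 ≈ 1.3118.
Ideal 4:3 ≈ 1.3333. |1.3118 − 1.3333| / 1.3333 ≈ 1.61% → 1.6%.

1.6%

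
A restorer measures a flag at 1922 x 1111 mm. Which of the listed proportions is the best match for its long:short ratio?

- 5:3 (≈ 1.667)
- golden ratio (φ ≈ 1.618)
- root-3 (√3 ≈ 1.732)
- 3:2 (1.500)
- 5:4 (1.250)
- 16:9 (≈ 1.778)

root-3

Ratio = 1922 / 1111 ≈ 1.730.
Distances: 5:3 1.667 (Δ 0.063); golden ratio 1.618 (Δ 0.112); root-3 1.732 (Δ 0.002); 3:2 1.500 (Δ 0.230); 5:4 1.250 (Δ 0.480); 16:9 1.778 (Δ 0.048).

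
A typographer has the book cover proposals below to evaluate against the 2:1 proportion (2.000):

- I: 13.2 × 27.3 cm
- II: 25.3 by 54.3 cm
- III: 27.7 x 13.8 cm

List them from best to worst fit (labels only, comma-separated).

III, I, II

I: 27.3/13.2 ≈ 2.068 → |2.068 − 2.000| = 0.068
II: 54.3/25.3 ≈ 2.146 → |2.146 − 2.000| = 0.146
III: 27.7/13.8 ≈ 2.007 → |2.007 − 2.000| = 0.007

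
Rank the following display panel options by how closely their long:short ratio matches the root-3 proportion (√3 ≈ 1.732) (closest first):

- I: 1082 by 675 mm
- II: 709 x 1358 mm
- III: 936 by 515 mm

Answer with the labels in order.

I: 1082/675 ≈ 1.603 → |1.603 − 1.732| = 0.129
II: 1358/709 ≈ 1.915 → |1.915 − 1.732| = 0.183
III: 936/515 ≈ 1.817 → |1.817 − 1.732| = 0.085

III, I, II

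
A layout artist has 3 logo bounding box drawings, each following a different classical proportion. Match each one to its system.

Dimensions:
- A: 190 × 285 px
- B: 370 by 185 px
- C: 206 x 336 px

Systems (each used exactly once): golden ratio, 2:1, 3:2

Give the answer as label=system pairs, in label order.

A=3:2, B=2:1, C=golden ratio

Ratios: A ≈ 1.500; B ≈ 2.000; C ≈ 1.631.
Targets: golden ratio ≈ 1.618; 2:1 ≈ 2.000; 3:2 ≈ 1.500.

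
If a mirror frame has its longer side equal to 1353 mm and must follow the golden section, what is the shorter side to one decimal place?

golden ratio ≈ 1.61803.
Shorter side = 1353 ÷ 1.61803 ≈ 836.202 → 836.2 mm.

836.2 mm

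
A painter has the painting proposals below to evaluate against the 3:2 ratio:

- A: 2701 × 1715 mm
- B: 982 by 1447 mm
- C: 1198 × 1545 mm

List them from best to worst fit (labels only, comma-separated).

B, A, C

A: 2701/1715 ≈ 1.575 → |1.575 − 1.500| = 0.075
B: 1447/982 ≈ 1.474 → |1.474 − 1.500| = 0.026
C: 1545/1198 ≈ 1.290 → |1.290 − 1.500| = 0.210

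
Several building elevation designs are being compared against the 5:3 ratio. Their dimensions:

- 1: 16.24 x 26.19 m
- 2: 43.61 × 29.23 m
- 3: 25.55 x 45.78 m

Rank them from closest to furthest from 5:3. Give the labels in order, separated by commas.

1, 3, 2

1: 26.19/16.24 ≈ 1.613 → |1.613 − 1.667| = 0.054
2: 43.61/29.23 ≈ 1.492 → |1.492 − 1.667| = 0.175
3: 45.78/25.55 ≈ 1.792 → |1.792 − 1.667| = 0.125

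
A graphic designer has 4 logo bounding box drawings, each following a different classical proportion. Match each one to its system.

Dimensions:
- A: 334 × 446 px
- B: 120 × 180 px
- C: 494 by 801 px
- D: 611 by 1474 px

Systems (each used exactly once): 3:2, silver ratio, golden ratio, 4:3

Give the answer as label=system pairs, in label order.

A = 446/334 ≈ 1.335 → 4:3 (1.333)
B = 180/120 ≈ 1.500 → 3:2 (1.500)
C = 801/494 ≈ 1.621 → golden ratio (1.618)
D = 1474/611 ≈ 2.412 → silver ratio (2.414)

A=4:3, B=3:2, C=golden ratio, D=silver ratio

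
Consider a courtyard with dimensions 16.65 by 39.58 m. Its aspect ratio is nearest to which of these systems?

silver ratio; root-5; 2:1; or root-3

silver ratio

Ratio = 39.58 / 16.65 ≈ 2.377.
Distances: silver ratio 2.414 (Δ 0.037); root-5 2.236 (Δ 0.141); 2:1 2.000 (Δ 0.377); root-3 1.732 (Δ 0.645).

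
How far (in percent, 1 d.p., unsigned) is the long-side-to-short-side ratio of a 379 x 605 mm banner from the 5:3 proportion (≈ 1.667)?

4.2%

Ratio = 605 / 379 ≈ 1.5963.
Ideal 5:3 ≈ 1.6667. |1.5963 − 1.6667| / 1.6667 ≈ 4.22% → 4.2%.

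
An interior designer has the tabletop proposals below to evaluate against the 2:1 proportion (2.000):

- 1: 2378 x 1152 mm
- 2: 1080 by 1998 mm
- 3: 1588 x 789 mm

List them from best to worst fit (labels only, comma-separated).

3, 1, 2

Ratios: 1 = 2378 / 1152 ≈ 2.064; 2 = 1998 / 1080 ≈ 1.850; 3 = 1588 / 789 ≈ 2.013.
|Δ from 2.000|: 1 0.064; 2 0.150; 3 0.013.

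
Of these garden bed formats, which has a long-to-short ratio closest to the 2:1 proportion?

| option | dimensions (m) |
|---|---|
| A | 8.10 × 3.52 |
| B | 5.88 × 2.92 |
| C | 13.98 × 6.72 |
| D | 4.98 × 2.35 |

Ratios (long/short): A ≈ 2.301; B ≈ 2.014; C ≈ 2.080; D ≈ 2.119.
2:1 ≈ 2.000; option B is nearest (Δ 0.014).

B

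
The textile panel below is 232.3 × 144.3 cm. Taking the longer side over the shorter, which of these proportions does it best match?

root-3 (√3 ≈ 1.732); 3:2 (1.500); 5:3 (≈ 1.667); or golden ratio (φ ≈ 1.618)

Ratio = 232.3 / 144.3 ≈ 1.610.
Distances: root-3 1.732 (Δ 0.122); 3:2 1.500 (Δ 0.110); 5:3 1.667 (Δ 0.057); golden ratio 1.618 (Δ 0.008).

golden ratio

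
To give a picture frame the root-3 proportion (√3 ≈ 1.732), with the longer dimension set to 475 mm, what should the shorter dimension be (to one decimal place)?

root-3 ≈ 1.73205.
Shorter side = 475 ÷ 1.73205 ≈ 274.242 → 274.2 mm.

274.2 mm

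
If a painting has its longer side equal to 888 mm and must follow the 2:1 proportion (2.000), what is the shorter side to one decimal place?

2:1 = 2.00000.
Shorter side = 888 ÷ 2.00000 ≈ 444.000 → 444.0 mm.

444.0 mm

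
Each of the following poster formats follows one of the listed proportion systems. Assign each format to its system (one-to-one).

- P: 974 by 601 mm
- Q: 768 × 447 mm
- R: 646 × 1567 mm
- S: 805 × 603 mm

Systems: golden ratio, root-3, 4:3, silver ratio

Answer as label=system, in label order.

Ratios: P ≈ 1.621; Q ≈ 1.718; R ≈ 2.426; S ≈ 1.335.
Targets: golden ratio ≈ 1.618; root-3 ≈ 1.732; 4:3 ≈ 1.333; silver ratio ≈ 2.414.

P=golden ratio, Q=root-3, R=silver ratio, S=4:3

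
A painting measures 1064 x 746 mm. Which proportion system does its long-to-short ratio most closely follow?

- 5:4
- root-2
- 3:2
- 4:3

root-2

1064/746 ≈ 1.426. Nearest candidates are root-2 (1.414, off by 0.012) and 3:2 (1.500, off by 0.074).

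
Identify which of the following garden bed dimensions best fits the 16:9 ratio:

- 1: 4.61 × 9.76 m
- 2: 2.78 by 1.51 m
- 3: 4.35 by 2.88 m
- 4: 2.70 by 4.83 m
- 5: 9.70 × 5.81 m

4

Ratios (long/short): 1 ≈ 2.117; 2 ≈ 1.841; 3 ≈ 1.510; 4 ≈ 1.789; 5 ≈ 1.670.
16:9 ≈ 1.778; option 4 is nearest (Δ 0.011).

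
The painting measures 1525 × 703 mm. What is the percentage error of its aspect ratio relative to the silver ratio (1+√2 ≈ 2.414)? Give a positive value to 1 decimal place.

10.1%

Ratio = 1525 / 703 ≈ 2.1693.
Ideal silver ratio ≈ 2.4142. |2.1693 − 2.4142| / 2.4142 ≈ 10.14% → 10.1%.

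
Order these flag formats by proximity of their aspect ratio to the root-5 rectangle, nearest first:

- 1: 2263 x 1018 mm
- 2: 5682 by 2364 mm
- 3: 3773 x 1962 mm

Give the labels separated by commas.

1, 2, 3

1: 2263/1018 ≈ 2.223 → |2.223 − 2.236| = 0.013
2: 5682/2364 ≈ 2.404 → |2.404 − 2.236| = 0.168
3: 3773/1962 ≈ 1.923 → |1.923 − 2.236| = 0.313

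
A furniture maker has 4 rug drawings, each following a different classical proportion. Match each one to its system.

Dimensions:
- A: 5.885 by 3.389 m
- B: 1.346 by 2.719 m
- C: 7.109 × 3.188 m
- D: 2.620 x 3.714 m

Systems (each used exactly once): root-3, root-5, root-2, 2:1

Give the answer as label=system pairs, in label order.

A = 5.885/3.389 ≈ 1.737 → root-3 (1.732)
B = 2.719/1.346 ≈ 2.020 → 2:1 (2.000)
C = 7.109/3.188 ≈ 2.230 → root-5 (2.236)
D = 3.714/2.620 ≈ 1.418 → root-2 (1.414)

A=root-3, B=2:1, C=root-5, D=root-2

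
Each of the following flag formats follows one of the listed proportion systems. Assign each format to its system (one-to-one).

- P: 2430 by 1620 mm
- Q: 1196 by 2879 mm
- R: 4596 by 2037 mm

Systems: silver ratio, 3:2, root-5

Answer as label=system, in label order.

P=3:2, Q=silver ratio, R=root-5

Ratios: P ≈ 1.500; Q ≈ 2.407; R ≈ 2.256.
Targets: silver ratio ≈ 2.414; 3:2 ≈ 1.500; root-5 ≈ 2.236.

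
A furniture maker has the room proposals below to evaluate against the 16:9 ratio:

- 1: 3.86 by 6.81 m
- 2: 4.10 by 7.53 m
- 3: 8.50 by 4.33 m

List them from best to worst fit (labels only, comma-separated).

1, 2, 3

1: 6.81/3.86 ≈ 1.764 → |1.764 − 1.778| = 0.014
2: 7.53/4.10 ≈ 1.837 → |1.837 − 1.778| = 0.059
3: 8.50/4.33 ≈ 1.963 → |1.963 − 1.778| = 0.185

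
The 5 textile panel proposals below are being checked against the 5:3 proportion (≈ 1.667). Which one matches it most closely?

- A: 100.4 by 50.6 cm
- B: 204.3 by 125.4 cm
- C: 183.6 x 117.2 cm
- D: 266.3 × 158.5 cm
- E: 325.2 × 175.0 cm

Target 5:3 ≈ 1.667.
A: 1.984 (Δ0.317)  B: 1.629 (Δ0.038)  C: 1.567 (Δ0.100)  D: 1.680 (Δ0.013)  E: 1.858 (Δ0.191)

D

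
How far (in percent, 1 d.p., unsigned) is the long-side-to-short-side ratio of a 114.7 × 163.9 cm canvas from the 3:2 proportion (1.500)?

4.7%

Ratio = 163.9 / 114.7 ≈ 1.4289.
Ideal 3:2 = 1.5000. |1.4289 − 1.5000| / 1.5000 ≈ 4.74% → 4.7%.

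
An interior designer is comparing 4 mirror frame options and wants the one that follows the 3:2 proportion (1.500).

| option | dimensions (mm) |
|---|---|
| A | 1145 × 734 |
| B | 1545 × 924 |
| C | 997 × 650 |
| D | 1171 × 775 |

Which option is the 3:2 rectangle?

Target 3:2 ≈ 1.500.
A: 1.560 (Δ0.060)  B: 1.672 (Δ0.172)  C: 1.534 (Δ0.034)  D: 1.511 (Δ0.011)

D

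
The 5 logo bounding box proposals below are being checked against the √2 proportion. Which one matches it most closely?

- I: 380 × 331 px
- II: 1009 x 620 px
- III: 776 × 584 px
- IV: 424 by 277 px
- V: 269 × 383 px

Ratios (long/short): I ≈ 1.148; II ≈ 1.627; III ≈ 1.329; IV ≈ 1.531; V ≈ 1.424.
root-2 ≈ 1.414; option V is nearest (Δ 0.010).

V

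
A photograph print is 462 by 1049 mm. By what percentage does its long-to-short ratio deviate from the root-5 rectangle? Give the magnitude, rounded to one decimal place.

Ratio = 1049 / 462 ≈ 2.2706.
Ideal root-5 ≈ 2.2361. |2.2706 − 2.2361| / 2.2361 ≈ 1.54% → 1.5%.

1.5%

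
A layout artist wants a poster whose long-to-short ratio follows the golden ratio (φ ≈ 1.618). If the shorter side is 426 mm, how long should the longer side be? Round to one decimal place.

golden ratio ≈ 1.61803.
Longer side = 426 × 1.61803 ≈ 689.281 → 689.3 mm.

689.3 mm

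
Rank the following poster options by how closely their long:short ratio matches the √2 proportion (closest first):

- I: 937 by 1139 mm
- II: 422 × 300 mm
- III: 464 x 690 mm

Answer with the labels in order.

II, III, I

I: 1139/937 ≈ 1.216 → |1.216 − 1.414| = 0.198
II: 422/300 ≈ 1.407 → |1.407 − 1.414| = 0.007
III: 690/464 ≈ 1.487 → |1.487 − 1.414| = 0.073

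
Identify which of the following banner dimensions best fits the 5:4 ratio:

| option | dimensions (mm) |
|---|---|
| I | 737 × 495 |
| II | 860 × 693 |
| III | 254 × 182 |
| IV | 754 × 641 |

II

Target 5:4 ≈ 1.250.
I: 1.489 (Δ0.239)  II: 1.241 (Δ0.009)  III: 1.396 (Δ0.146)  IV: 1.176 (Δ0.074)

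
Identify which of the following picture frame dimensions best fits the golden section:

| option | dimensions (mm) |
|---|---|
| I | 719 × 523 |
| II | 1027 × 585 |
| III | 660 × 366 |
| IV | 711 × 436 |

IV

Target golden ratio ≈ 1.618.
I: 1.375 (Δ0.243)  II: 1.756 (Δ0.138)  III: 1.803 (Δ0.185)  IV: 1.631 (Δ0.013)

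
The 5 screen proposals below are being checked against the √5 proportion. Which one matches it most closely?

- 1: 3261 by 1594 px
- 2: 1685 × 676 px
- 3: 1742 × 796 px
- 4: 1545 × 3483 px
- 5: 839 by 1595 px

Ratios (long/short): 1 ≈ 2.046; 2 ≈ 2.493; 3 ≈ 2.188; 4 ≈ 2.254; 5 ≈ 1.901.
root-5 ≈ 2.236; option 4 is nearest (Δ 0.018).

4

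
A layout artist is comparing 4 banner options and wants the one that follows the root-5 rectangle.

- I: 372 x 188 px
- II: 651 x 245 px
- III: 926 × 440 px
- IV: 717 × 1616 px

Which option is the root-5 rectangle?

IV

Target root-5 ≈ 2.236.
I: 1.979 (Δ0.257)  II: 2.657 (Δ0.421)  III: 2.105 (Δ0.131)  IV: 2.254 (Δ0.018)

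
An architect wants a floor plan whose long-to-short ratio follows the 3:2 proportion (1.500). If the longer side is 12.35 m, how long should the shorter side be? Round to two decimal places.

8.23 m

3:2 = 1.50000.
Shorter side = 12.35 ÷ 1.50000 ≈ 8.2333 → 8.23 m.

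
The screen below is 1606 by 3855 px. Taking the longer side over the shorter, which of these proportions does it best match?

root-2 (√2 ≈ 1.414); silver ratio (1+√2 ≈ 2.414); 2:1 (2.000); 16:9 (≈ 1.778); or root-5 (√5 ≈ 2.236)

silver ratio

3855/1606 ≈ 2.400. Nearest candidates are silver ratio (2.414, off by 0.014) and root-5 (2.236, off by 0.164).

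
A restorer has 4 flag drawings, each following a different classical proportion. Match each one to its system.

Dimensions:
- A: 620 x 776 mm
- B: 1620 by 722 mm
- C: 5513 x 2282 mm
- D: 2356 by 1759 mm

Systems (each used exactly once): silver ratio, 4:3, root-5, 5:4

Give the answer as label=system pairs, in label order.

A=5:4, B=root-5, C=silver ratio, D=4:3

Ratios: A ≈ 1.252; B ≈ 2.244; C ≈ 2.416; D ≈ 1.339.
Targets: silver ratio ≈ 2.414; 4:3 ≈ 1.333; root-5 ≈ 2.236; 5:4 ≈ 1.250.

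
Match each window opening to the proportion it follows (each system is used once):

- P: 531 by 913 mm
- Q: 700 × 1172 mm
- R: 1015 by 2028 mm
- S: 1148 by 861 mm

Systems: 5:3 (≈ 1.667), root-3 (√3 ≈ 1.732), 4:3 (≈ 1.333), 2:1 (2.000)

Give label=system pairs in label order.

P = 913/531 ≈ 1.719 → root-3 (1.732)
Q = 1172/700 ≈ 1.674 → 5:3 (1.667)
R = 2028/1015 ≈ 1.998 → 2:1 (2.000)
S = 1148/861 ≈ 1.333 → 4:3 (1.333)

P=root-3, Q=5:3, R=2:1, S=4:3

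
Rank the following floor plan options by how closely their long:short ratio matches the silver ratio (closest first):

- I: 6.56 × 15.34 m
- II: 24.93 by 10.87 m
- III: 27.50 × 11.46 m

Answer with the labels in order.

Ratios: I = 15.34 / 6.56 ≈ 2.338; II = 24.93 / 10.87 ≈ 2.293; III = 27.50 / 11.46 ≈ 2.400.
|Δ from 2.414|: I 0.076; II 0.121; III 0.014.

III, I, II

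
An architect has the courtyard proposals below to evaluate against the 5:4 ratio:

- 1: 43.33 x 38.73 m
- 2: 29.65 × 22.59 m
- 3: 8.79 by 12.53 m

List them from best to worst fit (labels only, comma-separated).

1: 43.33/38.73 ≈ 1.119 → |1.119 − 1.250| = 0.131
2: 29.65/22.59 ≈ 1.313 → |1.313 − 1.250| = 0.063
3: 12.53/8.79 ≈ 1.425 → |1.425 − 1.250| = 0.175

2, 1, 3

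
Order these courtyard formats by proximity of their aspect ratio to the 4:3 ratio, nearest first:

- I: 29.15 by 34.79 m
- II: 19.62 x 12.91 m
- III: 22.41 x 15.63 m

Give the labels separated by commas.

III, I, II

Ratios: I = 34.79 / 29.15 ≈ 1.193; II = 19.62 / 12.91 ≈ 1.520; III = 22.41 / 15.63 ≈ 1.434.
|Δ from 1.333|: I 0.140; II 0.187; III 0.101.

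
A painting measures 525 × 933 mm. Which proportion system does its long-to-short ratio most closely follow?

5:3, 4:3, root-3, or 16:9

933/525 ≈ 1.777. Nearest candidates are 16:9 (1.778, off by 0.001) and root-3 (1.732, off by 0.045).

16:9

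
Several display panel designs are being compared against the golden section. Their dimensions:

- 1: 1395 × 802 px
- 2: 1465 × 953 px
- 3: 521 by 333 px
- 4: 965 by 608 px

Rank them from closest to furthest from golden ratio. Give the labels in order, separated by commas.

4, 3, 2, 1

1: 1395/802 ≈ 1.739 → |1.739 − 1.618| = 0.121
2: 1465/953 ≈ 1.537 → |1.537 − 1.618| = 0.081
3: 521/333 ≈ 1.565 → |1.565 − 1.618| = 0.053
4: 965/608 ≈ 1.587 → |1.587 − 1.618| = 0.031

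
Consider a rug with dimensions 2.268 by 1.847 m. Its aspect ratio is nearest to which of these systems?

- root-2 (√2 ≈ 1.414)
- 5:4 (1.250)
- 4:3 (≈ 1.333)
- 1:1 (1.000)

Ratio = 2.268 / 1.847 ≈ 1.228.
Distances: root-2 1.414 (Δ 0.186); 5:4 1.250 (Δ 0.022); 4:3 1.333 (Δ 0.105); 1:1 1.000 (Δ 0.228).

5:4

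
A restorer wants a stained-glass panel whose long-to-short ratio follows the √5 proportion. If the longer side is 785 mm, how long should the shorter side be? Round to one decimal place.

root-5 ≈ 2.23607.
Shorter side = 785 ÷ 2.23607 ≈ 351.062 → 351.1 mm.

351.1 mm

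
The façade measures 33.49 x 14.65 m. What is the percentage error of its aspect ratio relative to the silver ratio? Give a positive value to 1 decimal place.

Ratio = 33.49 / 14.65 ≈ 2.2860.
Ideal silver ratio ≈ 2.4142. |2.2860 − 2.4142| / 2.4142 ≈ 5.31% → 5.3%.

5.3%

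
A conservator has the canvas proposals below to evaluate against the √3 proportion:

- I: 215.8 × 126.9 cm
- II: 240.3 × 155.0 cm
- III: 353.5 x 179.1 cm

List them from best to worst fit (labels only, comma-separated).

Ratios: I = 215.8 / 126.9 ≈ 1.701; II = 240.3 / 155.0 ≈ 1.550; III = 353.5 / 179.1 ≈ 1.974.
|Δ from 1.732|: I 0.031; II 0.182; III 0.242.

I, II, III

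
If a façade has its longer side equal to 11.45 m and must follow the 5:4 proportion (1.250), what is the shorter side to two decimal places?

5:4 = 1.25000.
Shorter side = 11.45 ÷ 1.25000 ≈ 9.1600 → 9.16 m.

9.16 m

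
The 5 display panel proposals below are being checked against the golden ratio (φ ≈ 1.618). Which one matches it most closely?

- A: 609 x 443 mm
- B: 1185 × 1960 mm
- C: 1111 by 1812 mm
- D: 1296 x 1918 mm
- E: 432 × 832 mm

Ratios (long/short): A ≈ 1.375; B ≈ 1.654; C ≈ 1.631; D ≈ 1.480; E ≈ 1.926.
golden ratio ≈ 1.618; option C is nearest (Δ 0.013).

C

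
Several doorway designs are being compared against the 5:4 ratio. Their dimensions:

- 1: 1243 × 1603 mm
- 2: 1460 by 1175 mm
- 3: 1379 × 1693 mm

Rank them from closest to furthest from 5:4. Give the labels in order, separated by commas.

2, 3, 1

1: 1603/1243 ≈ 1.290 → |1.290 − 1.250| = 0.040
2: 1460/1175 ≈ 1.243 → |1.243 − 1.250| = 0.007
3: 1693/1379 ≈ 1.228 → |1.228 − 1.250| = 0.022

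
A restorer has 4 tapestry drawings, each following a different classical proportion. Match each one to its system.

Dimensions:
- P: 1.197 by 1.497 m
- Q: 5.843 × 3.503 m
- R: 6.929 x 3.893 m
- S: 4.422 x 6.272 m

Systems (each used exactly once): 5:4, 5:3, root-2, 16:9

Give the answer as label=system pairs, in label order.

P=5:4, Q=5:3, R=16:9, S=root-2

P = 1.497/1.197 ≈ 1.251 → 5:4 (1.250)
Q = 5.843/3.503 ≈ 1.668 → 5:3 (1.667)
R = 6.929/3.893 ≈ 1.780 → 16:9 (1.778)
S = 6.272/4.422 ≈ 1.418 → root-2 (1.414)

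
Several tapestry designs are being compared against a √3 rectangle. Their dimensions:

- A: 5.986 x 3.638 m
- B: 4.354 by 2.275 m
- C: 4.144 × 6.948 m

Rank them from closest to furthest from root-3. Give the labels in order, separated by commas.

Ratios: A = 5.986 / 3.638 ≈ 1.645; B = 4.354 / 2.275 ≈ 1.914; C = 6.948 / 4.144 ≈ 1.677.
|Δ from 1.732|: A 0.087; B 0.182; C 0.055.

C, A, B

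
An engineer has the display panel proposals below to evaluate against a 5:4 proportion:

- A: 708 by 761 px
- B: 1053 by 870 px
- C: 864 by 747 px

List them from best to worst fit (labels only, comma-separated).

B, C, A

A: 761/708 ≈ 1.075 → |1.075 − 1.250| = 0.175
B: 1053/870 ≈ 1.210 → |1.210 − 1.250| = 0.040
C: 864/747 ≈ 1.157 → |1.157 − 1.250| = 0.093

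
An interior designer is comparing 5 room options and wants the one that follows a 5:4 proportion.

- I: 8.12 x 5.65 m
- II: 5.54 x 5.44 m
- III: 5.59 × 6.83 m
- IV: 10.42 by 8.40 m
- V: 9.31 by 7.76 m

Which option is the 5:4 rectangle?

Target 5:4 ≈ 1.250.
I: 1.437 (Δ0.187)  II: 1.018 (Δ0.232)  III: 1.222 (Δ0.028)  IV: 1.240 (Δ0.010)  V: 1.200 (Δ0.050)

IV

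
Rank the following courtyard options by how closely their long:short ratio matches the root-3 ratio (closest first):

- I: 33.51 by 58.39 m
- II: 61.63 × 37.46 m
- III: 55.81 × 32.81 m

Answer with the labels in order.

I, III, II

Ratios: I = 58.39 / 33.51 ≈ 1.742; II = 61.63 / 37.46 ≈ 1.645; III = 55.81 / 32.81 ≈ 1.701.
|Δ from 1.732|: I 0.010; II 0.087; III 0.031.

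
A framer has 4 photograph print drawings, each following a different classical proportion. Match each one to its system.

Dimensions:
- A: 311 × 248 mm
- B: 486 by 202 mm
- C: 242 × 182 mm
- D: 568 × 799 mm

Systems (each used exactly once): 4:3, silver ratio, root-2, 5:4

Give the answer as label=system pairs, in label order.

A = 311/248 ≈ 1.254 → 5:4 (1.250)
B = 486/202 ≈ 2.406 → silver ratio (2.414)
C = 242/182 ≈ 1.330 → 4:3 (1.333)
D = 799/568 ≈ 1.407 → root-2 (1.414)

A=5:4, B=silver ratio, C=4:3, D=root-2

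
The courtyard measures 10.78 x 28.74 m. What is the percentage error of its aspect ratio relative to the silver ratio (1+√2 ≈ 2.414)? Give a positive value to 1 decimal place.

Ratio = 28.74 / 10.78 ≈ 2.6660.
Ideal silver ratio ≈ 2.4142. |2.6660 − 2.4142| / 2.4142 ≈ 10.43% → 10.4%.

10.4%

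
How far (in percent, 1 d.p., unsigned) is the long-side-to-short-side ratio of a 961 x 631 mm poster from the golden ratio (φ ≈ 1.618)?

Ratio = 961 / 631 ≈ 1.5230.
Ideal golden ratio ≈ 1.6180. |1.5230 − 1.6180| / 1.6180 ≈ 5.87% → 5.9%.

5.9%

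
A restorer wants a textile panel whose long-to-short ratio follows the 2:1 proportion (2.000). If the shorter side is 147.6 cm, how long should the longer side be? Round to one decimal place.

295.2 cm

2:1 = 2.00000.
Longer side = 147.6 × 2.00000 ≈ 295.200 → 295.2 cm.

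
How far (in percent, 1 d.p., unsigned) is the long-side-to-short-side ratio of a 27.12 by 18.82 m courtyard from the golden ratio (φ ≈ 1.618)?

Ratio = 27.12 / 18.82 ≈ 1.4410.
Ideal golden ratio ≈ 1.6180. |1.4410 − 1.6180| / 1.6180 ≈ 10.94% → 10.9%.

10.9%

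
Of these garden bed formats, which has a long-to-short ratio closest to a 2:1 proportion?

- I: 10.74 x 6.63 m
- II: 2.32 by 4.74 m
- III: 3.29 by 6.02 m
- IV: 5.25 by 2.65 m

IV

Target 2:1 ≈ 2.000.
I: 1.620 (Δ0.380)  II: 2.043 (Δ0.043)  III: 1.830 (Δ0.170)  IV: 1.981 (Δ0.019)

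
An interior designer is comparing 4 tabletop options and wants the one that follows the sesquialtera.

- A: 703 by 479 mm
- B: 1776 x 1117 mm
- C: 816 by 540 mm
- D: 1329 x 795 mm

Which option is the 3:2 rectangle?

C

Target 3:2 ≈ 1.500.
A: 1.468 (Δ0.032)  B: 1.590 (Δ0.090)  C: 1.511 (Δ0.011)  D: 1.672 (Δ0.172)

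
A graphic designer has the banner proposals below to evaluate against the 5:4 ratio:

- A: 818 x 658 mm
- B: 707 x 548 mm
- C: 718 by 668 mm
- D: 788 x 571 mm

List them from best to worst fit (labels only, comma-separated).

Ratios: A = 818 / 658 ≈ 1.243; B = 707 / 548 ≈ 1.290; C = 718 / 668 ≈ 1.075; D = 788 / 571 ≈ 1.380.
|Δ from 1.250|: A 0.007; B 0.040; C 0.175; D 0.130.

A, B, D, C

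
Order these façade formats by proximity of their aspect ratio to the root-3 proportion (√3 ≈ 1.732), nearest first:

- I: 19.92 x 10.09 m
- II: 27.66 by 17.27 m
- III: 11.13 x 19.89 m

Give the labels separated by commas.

III, II, I

Ratios: I = 19.92 / 10.09 ≈ 1.974; II = 27.66 / 17.27 ≈ 1.602; III = 19.89 / 11.13 ≈ 1.787.
|Δ from 1.732|: I 0.242; II 0.130; III 0.055.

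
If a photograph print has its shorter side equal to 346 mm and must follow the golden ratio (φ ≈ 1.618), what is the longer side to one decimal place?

golden ratio ≈ 1.61803.
Longer side = 346 × 1.61803 ≈ 559.838 → 559.8 mm.

559.8 mm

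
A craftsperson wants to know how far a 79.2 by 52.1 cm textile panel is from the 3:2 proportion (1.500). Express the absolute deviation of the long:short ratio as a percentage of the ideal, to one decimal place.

Ratio = 79.2 / 52.1 ≈ 1.5202.
Ideal 3:2 = 1.5000. |1.5202 − 1.5000| / 1.5000 ≈ 1.35% → 1.3%.

1.3%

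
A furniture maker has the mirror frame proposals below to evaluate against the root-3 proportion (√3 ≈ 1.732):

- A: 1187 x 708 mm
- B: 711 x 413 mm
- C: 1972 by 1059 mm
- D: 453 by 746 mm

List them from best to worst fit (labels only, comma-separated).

B, A, D, C

Ratios: A = 1187 / 708 ≈ 1.677; B = 711 / 413 ≈ 1.722; C = 1972 / 1059 ≈ 1.862; D = 746 / 453 ≈ 1.647.
|Δ from 1.732|: A 0.055; B 0.010; C 0.130; D 0.085.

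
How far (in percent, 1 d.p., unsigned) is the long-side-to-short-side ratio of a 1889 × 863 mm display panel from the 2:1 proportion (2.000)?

Ratio = 1889 / 863 ≈ 2.1889.
Ideal 2:1 = 2.0000. |2.1889 − 2.0000| / 2.0000 ≈ 9.44% → 9.4%.

9.4%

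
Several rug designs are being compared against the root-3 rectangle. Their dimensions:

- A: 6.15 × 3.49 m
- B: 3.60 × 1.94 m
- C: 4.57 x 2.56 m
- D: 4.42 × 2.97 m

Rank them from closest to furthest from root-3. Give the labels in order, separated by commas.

A: 6.15/3.49 ≈ 1.762 → |1.762 − 1.732| = 0.030
B: 3.60/1.94 ≈ 1.856 → |1.856 − 1.732| = 0.124
C: 4.57/2.56 ≈ 1.785 → |1.785 − 1.732| = 0.053
D: 4.42/2.97 ≈ 1.488 → |1.488 − 1.732| = 0.244

A, C, B, D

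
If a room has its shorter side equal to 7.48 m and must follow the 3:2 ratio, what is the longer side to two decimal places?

3:2 = 1.50000.
Longer side = 7.48 × 1.50000 ≈ 11.2200 → 11.22 m.

11.22 m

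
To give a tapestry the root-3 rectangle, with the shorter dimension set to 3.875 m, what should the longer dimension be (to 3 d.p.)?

root-3 ≈ 1.73205.
Longer side = 3.875 × 1.73205 ≈ 6.71169 → 6.712 m.

6.712 m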